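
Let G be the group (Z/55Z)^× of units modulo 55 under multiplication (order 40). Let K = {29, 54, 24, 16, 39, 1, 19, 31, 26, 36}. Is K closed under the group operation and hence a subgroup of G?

Yes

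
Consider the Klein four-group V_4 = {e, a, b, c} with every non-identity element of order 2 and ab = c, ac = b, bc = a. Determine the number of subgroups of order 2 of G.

3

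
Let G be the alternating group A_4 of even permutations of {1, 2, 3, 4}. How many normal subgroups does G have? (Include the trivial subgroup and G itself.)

3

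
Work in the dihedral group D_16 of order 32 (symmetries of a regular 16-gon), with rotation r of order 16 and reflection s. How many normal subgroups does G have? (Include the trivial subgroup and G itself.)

G has 36 subgroups. Checking conjugation-invariance by order — order 1: 1/1 normal; order 2: 1/17 normal; order 4: 1/9 normal; order 8: 1/5 normal; order 16: 3/3 normal; order 32: 1/1 normal.
Total normal subgroups: 8.

8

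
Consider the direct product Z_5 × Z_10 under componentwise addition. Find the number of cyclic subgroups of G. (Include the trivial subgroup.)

A cyclic subgroup of order d is generated by each of its φ(d) elements of order d, so the cyclic subgroups of order d number (#elements of order d)/φ(d).
Cyclic subgroups by order — order 1: 1; order 2: 1; order 5: 6; order 10: 6.
Total: 14.

14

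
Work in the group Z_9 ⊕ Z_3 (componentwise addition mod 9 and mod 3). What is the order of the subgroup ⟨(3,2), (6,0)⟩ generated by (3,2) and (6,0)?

|⟨(3,2)⟩| = 3 and |⟨(6,0)⟩| = 3, so |H| is a multiple of lcm(3, 3) = 3 and divides |G| = 27.
Closing under the operation: H = {(0,0), (0,1), (0,2), (3,0), (3,1), (3,2), (6,0), (6,1), (6,2)}, so |H| = 9.

9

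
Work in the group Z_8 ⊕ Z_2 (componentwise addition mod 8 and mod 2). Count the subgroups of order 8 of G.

3

|G| = 16 and 8 | 16, so subgroups of order 8 are possible by Lagrange.
The subgroups of order 8 are: {(0,0), (0,1), (2,0), (2,1), (4,0), (4,1), (6,0), (6,1)}; {(0,0), (1,0), (2,0), (3,0), (4,0), (5,0), (6,0), (7,0)}; {(0,0), (1,1), (2,0), (3,1), (4,0), (5,1), (6,0), (7,1)}.
So G has 3 subgroups of order 8.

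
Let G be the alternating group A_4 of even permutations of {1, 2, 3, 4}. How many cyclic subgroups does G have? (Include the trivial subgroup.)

Each element a generates a cyclic subgroup ⟨a⟩; distinct elements may generate the same one (a cyclic group of order d has φ(d) generators).
Cyclic subgroups by order — order 1: 1; order 2: 3; order 3: 4.
Total: 8.

8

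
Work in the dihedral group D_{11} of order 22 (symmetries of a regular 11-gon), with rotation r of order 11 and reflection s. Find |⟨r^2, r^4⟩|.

|⟨r^2⟩| = 11 and |⟨r^4⟩| = 11, so |H| is a multiple of lcm(11, 11) = 11 and divides |G| = 22.
Closing under the operation: H = {e, r, r^2, r^3, r^4, r^5, r^6, r^7, r^8, r^9, r^10}, so |H| = 11.

11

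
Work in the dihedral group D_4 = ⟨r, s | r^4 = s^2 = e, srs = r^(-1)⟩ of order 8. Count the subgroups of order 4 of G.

3

|G| = 8 and 4 | 8, so subgroups of order 4 are possible by Lagrange.
The subgroups of order 4 are: {e, r, r^2, r^3}; {e, r^2, s, r^2s}; {e, r^2, rs, r^3s}.
So G has 3 subgroups of order 4.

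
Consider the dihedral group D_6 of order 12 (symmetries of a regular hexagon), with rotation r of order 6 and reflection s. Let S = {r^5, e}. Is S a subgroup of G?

No

r^5 ∈ S but its inverse r ∉ S, so S is not a subgroup.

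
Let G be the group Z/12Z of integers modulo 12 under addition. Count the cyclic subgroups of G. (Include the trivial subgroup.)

6

A cyclic subgroup of order d is generated by each of its φ(d) elements of order d, so the cyclic subgroups of order d number (#elements of order d)/φ(d).
Cyclic subgroups by order — order 1: 1; order 2: 1; order 3: 1; order 4: 1; order 6: 1; order 12: 1.
Total: 6.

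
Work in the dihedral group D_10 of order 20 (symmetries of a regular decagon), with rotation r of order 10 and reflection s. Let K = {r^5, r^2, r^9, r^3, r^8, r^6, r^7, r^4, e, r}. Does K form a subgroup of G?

Yes

|K| = 10 divides |G| = 20, consistent with Lagrange.
K contains the identity, every element's inverse is in K, and K is closed under ·: it is a subgroup.
In fact K = ⟨r^9⟩.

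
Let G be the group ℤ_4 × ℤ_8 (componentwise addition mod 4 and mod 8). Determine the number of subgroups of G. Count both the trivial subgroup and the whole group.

|G| = 32, so by Lagrange every subgroup order divides 32. Divisors: 1, 2, 4, 8, 16, 32.
Subgroups by order — order 1: 1; order 2: 3; order 4: 7; order 8: 7; order 16: 3; order 32: 1.
Total: 1 + 3 + 7 + 7 + 3 + 1 = 22.

22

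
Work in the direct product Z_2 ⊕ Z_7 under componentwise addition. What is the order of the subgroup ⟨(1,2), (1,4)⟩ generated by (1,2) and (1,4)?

14

|⟨(1,2)⟩| = 14 and |⟨(1,4)⟩| = 14, so |H| is a multiple of lcm(14, 14) = 14 and divides |G| = 14.
Closing {(1,2), (1,4)} under the group operation gives all of G, so |H| = 14.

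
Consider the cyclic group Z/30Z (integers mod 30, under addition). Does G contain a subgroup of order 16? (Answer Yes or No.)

No

16 does not divide |G| = 30, so by Lagrange no subgroup of order 16 exists.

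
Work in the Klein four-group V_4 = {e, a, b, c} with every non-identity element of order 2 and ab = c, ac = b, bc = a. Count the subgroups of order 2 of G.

|G| = 4 and 2 | 4, so subgroups of order 2 are possible by Lagrange.
The subgroups of order 2 are: {e, a}; {e, b}; {e, c}.
So G has 3 subgroups of order 2.

3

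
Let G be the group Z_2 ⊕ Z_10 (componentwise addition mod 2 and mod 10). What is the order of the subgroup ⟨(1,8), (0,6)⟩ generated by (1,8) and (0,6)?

|⟨(1,8)⟩| = 10 and |⟨(0,6)⟩| = 5, so |H| is a multiple of lcm(10, 5) = 10 and divides |G| = 20.
Closing under the operation: H = {(0,0), (0,2), (0,4), (0,6), (0,8), (1,0), (1,2), (1,4), (1,6), (1,8)}, so |H| = 10.

10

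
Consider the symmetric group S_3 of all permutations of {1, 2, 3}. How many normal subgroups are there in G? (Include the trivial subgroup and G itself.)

G has 6 subgroups. Checking conjugation-invariance by order — order 1: 1/1 normal; order 2: 0/3 normal; order 3: 1/1 normal; order 6: 1/1 normal.
Total normal subgroups: 3.

3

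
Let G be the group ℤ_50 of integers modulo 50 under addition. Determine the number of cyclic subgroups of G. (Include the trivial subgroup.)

6

Each element a generates a cyclic subgroup ⟨a⟩; distinct elements may generate the same one (a cyclic group of order d has φ(d) generators).
Cyclic subgroups by order — order 1: 1; order 2: 1; order 5: 1; order 10: 1; order 25: 1; order 50: 1.
Total: 6.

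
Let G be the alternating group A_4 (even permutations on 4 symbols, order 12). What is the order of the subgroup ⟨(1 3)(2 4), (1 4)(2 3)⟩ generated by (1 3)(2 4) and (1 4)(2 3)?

4

|⟨(1 3)(2 4)⟩| = 2 and |⟨(1 4)(2 3)⟩| = 2, so |H| is a multiple of lcm(2, 2) = 2 and divides |G| = 12.
Closing under the operation: H = {e, (1 2)(3 4), (1 3)(2 4), (1 4)(2 3)}, so |H| = 4.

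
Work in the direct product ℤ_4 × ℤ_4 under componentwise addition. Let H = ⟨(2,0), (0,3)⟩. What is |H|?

8

|⟨(2,0)⟩| = 2 and |⟨(0,3)⟩| = 4, so |H| is a multiple of lcm(2, 4) = 4 and divides |G| = 16.
Closing under the operation: H = {(0,0), (0,1), (0,2), (0,3), (2,0), (2,1), (2,2), (2,3)}, so |H| = 8.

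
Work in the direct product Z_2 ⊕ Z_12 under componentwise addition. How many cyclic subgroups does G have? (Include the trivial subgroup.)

Each element a generates a cyclic subgroup ⟨a⟩; distinct elements may generate the same one (a cyclic group of order d has φ(d) generators).
Cyclic subgroups by order — order 1: 1; order 2: 3; order 3: 1; order 4: 2; order 6: 3; order 12: 2.
Total: 12.

12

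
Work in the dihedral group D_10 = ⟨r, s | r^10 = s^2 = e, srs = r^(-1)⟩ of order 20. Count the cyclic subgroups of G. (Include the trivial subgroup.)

A cyclic subgroup of order d is generated by each of its φ(d) elements of order d, so the cyclic subgroups of order d number (#elements of order d)/φ(d).
Cyclic subgroups by order — order 1: 1; order 2: 11; order 5: 1; order 10: 1.
Total: 14.

14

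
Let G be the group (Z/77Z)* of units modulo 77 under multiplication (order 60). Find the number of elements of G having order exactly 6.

6

The elements of order 6 are: 10, 12, 32, 45, 54, 65.
That's 6.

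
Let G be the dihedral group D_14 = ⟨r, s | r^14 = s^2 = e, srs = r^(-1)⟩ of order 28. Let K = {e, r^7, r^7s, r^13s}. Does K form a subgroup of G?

No

Closure fails: r^7s · r^13s = r^8 ∉ K. So K is not a subgroup.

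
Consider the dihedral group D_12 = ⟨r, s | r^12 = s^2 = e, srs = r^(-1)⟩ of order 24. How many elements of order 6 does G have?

2

The elements of order 6 are: r^2, r^10.
That's 2.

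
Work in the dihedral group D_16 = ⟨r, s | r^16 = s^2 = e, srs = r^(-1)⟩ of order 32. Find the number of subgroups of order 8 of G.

|G| = 32 and 8 | 32, so subgroups of order 8 are possible by Lagrange.
The subgroups of order 8 are: {e, r^2, r^4, r^6, r^8, r^10, r^12, r^14}; {e, r^4, r^8, r^12, r^2s, r^6s, r^10s, r^14s}; {e, r^4, r^8, r^12, r^3s, r^7s, r^11s, r^15s}; {e, r^4, r^8, r^12, s, r^4s, r^8s, r^12s}; … (5 in all).
So G has 5 subgroups of order 8.

5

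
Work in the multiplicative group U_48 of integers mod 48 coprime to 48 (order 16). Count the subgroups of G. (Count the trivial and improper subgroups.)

27

|G| = 16, so by Lagrange every subgroup order divides 16. Divisors: 1, 2, 4, 8, 16.
Subgroups by order — order 1: 1; order 2: 7; order 4: 11; order 8: 7; order 16: 1.
Total: 1 + 7 + 11 + 7 + 1 = 27.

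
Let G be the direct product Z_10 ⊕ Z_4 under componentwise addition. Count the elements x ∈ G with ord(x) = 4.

An element (a,b) has order lcm(ord(a), ord(b)); count pairs with lcm equal to 4.
Enumerating gives 4 such elements.

4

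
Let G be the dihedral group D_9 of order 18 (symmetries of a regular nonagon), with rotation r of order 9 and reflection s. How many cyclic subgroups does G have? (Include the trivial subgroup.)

A cyclic subgroup of order d is generated by each of its φ(d) elements of order d, so the cyclic subgroups of order d number (#elements of order d)/φ(d).
Cyclic subgroups by order — order 1: 1; order 2: 9; order 3: 1; order 9: 1.
Total: 12.

12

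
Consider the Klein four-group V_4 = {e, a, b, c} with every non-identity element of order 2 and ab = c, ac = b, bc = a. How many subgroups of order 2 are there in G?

|G| = 4 and 2 | 4, so subgroups of order 2 are possible by Lagrange.
The subgroups of order 2 are: {e, a}; {e, b}; {e, c}.
So G has 3 subgroups of order 2.

3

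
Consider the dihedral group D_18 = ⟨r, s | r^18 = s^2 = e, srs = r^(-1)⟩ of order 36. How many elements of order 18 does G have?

6

The elements of order 18 are: r, r^5, r^7, r^11, r^13, r^17.
That's 6.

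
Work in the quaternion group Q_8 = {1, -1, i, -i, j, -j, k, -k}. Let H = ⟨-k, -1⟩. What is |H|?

4

|⟨-k⟩| = 4 and |⟨-1⟩| = 2, so |H| is a multiple of lcm(4, 2) = 4 and divides |G| = 8.
Closing under the operation: H = {1, -1, k, -k}, so |H| = 4.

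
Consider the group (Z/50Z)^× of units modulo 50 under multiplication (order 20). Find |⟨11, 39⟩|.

10

|⟨11⟩| = 5 and |⟨39⟩| = 10, so |H| is a multiple of lcm(5, 10) = 10 and divides |G| = 20.
Closing under the operation: H = {1, 9, 11, 19, 21, 29, 31, 39, 41, 49}, so |H| = 10.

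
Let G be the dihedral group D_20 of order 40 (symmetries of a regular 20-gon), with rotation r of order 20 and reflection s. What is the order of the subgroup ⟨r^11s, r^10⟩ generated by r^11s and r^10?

4

|⟨r^11s⟩| = 2 and |⟨r^10⟩| = 2, so |H| is a multiple of lcm(2, 2) = 2 and divides |G| = 40.
Closing under the operation: H = {e, r^10, rs, r^11s}, so |H| = 4.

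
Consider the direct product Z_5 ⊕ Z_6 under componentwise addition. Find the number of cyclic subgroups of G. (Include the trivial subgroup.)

8

Group the elements of G by the cyclic subgroup they generate; each cyclic subgroup of order d accounts for φ(d) elements.
Cyclic subgroups by order — order 1: 1; order 2: 1; order 3: 1; order 5: 1; order 6: 1; order 10: 1; order 15: 1; order 30: 1.
Total: 8.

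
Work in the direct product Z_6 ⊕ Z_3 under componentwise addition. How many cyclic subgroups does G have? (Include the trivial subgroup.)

10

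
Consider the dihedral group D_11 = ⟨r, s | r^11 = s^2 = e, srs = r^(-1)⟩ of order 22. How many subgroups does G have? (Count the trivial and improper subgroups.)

|G| = 22, so by Lagrange every subgroup order divides 22. Divisors: 1, 2, 11, 22.
Subgroups by order — order 1: 1; order 2: 11; order 11: 1; order 22: 1.
Total: 1 + 11 + 1 + 1 = 14.

14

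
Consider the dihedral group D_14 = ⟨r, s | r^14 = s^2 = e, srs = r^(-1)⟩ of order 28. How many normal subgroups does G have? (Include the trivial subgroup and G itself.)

G has 28 subgroups. Checking conjugation-invariance by order — order 1: 1/1 normal; order 2: 1/15 normal; order 4: 0/7 normal; order 7: 1/1 normal; order 14: 3/3 normal; order 28: 1/1 normal.
Total normal subgroups: 7.

7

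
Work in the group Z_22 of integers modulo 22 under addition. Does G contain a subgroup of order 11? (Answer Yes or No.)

Yes

11 | 22. A subgroup of order 11 is {0, 2, 4, 6, 8, 10, 12, 14, 16, 18, 20}.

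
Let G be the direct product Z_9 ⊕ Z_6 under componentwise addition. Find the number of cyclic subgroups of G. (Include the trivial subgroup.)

16

Group the elements of G by the cyclic subgroup they generate; each cyclic subgroup of order d accounts for φ(d) elements.
Cyclic subgroups by order — order 1: 1; order 2: 1; order 3: 4; order 6: 4; order 9: 3; order 18: 3.
Total: 16.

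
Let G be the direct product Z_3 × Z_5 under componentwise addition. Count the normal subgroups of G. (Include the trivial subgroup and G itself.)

4

G is abelian, so every subgroup is normal.
G has 4 subgroups in total, hence 4 normal subgroups.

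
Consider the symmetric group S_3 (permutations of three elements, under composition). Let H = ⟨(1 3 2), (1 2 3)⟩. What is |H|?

|⟨(1 3 2)⟩| = 3 and |⟨(1 2 3)⟩| = 3, so |H| is a multiple of lcm(3, 3) = 3 and divides |G| = 6.
Closing under the operation: H = {e, (1 2 3), (1 3 2)}, so |H| = 3.

3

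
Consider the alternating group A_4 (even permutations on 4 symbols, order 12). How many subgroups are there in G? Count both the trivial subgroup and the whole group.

|G| = 12, so by Lagrange every subgroup order divides 12. Divisors: 1, 2, 3, 4, 6, 12.
Subgroups by order — order 1: 1; order 2: 3; order 3: 4; order 4: 1; order 6: 0; order 12: 1.
Total: 1 + 3 + 4 + 1 + 0 + 1 = 10.

10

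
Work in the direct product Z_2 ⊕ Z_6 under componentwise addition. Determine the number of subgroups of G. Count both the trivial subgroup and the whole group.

10

|G| = 12, so by Lagrange every subgroup order divides 12. Divisors: 1, 2, 3, 4, 6, 12.
Subgroups by order — order 1: 1; order 2: 3; order 3: 1; order 4: 1; order 6: 3; order 12: 1.
Total: 1 + 3 + 1 + 1 + 3 + 1 = 10.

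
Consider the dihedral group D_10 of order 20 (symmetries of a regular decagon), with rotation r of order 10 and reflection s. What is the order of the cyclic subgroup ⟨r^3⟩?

10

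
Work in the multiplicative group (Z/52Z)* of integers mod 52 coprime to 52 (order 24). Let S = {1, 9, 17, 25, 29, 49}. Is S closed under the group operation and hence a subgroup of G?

|S| = 6 divides |G| = 24, consistent with Lagrange.
S contains the identity, every element's inverse is in S, and S is closed under ·: it is a subgroup.
In fact S = ⟨17⟩.

Yes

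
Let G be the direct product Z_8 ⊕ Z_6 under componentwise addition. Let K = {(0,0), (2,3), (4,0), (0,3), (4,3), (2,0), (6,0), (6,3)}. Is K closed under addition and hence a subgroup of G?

Yes

|K| = 8 divides |G| = 48, consistent with Lagrange.
K contains the identity, every element's inverse is in K, and K is closed under +: it is a subgroup.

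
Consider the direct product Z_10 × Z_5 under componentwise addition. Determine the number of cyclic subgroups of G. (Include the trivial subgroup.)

14

Each element a generates a cyclic subgroup ⟨a⟩; distinct elements may generate the same one (a cyclic group of order d has φ(d) generators).
Cyclic subgroups by order — order 1: 1; order 2: 1; order 5: 6; order 10: 6.
Total: 14.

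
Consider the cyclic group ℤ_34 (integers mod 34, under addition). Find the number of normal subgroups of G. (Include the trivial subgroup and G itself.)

4

G is abelian, so every subgroup is normal.
G has 4 subgroups in total, hence 4 normal subgroups.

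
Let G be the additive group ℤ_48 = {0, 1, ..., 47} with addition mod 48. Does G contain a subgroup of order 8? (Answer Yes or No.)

Yes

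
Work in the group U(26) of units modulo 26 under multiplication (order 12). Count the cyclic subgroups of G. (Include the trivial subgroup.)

A cyclic subgroup of order d is generated by each of its φ(d) elements of order d, so the cyclic subgroups of order d number (#elements of order d)/φ(d).
Cyclic subgroups by order — order 1: 1; order 2: 1; order 3: 1; order 4: 1; order 6: 1; order 12: 1.
Total: 6.

6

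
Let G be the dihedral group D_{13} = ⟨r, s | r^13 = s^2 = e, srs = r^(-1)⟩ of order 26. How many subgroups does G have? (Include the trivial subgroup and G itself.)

|G| = 26, so by Lagrange every subgroup order divides 26. Divisors: 1, 2, 13, 26.
Subgroups by order — order 1: 1; order 2: 13; order 13: 1; order 26: 1.
Total: 1 + 13 + 1 + 1 = 16.

16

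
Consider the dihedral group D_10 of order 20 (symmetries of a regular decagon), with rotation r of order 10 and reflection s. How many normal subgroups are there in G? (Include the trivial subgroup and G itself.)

7

G has 22 subgroups. Checking conjugation-invariance by order — order 1: 1/1 normal; order 2: 1/11 normal; order 4: 0/5 normal; order 5: 1/1 normal; order 10: 3/3 normal; order 20: 1/1 normal.
Total normal subgroups: 7.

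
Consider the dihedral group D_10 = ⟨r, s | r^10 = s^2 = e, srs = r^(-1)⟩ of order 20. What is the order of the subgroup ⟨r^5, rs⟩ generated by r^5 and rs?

|⟨r^5⟩| = 2 and |⟨rs⟩| = 2, so |H| is a multiple of lcm(2, 2) = 2 and divides |G| = 20.
Closing under the operation: H = {e, r^5, rs, r^6s}, so |H| = 4.

4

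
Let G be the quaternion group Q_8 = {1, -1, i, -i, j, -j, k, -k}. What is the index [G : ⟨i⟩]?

|⟨i⟩| = 4 and |G| = 8.
By Lagrange, [G : H] = |G|/|H| = 8/4 = 2.

2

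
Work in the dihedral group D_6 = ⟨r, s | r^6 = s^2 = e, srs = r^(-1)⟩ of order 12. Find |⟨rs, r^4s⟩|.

|⟨rs⟩| = 2 and |⟨r^4s⟩| = 2, so |H| is a multiple of lcm(2, 2) = 2 and divides |G| = 12.
Closing under the operation: H = {e, r^3, rs, r^4s}, so |H| = 4.

4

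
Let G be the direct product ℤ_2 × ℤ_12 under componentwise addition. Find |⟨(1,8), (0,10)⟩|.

|⟨(1,8)⟩| = 6 and |⟨(0,10)⟩| = 6, so |H| is a multiple of lcm(6, 6) = 6 and divides |G| = 24.
Closing under the operation: H = {(0,0), (0,2), (0,4), (0,6), (0,8), (0,10), (1,0), (1,2), (1,4), (1,6), (1,8), (1,10)}, so |H| = 12.

12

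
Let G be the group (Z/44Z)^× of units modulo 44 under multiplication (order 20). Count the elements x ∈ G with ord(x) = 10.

12

Enumerating element orders in G gives 12 elements of order 10.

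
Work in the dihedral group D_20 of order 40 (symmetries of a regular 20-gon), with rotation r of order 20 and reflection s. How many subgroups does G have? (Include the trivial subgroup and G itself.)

|G| = 40, so by Lagrange every subgroup order divides 40. Divisors: 1, 2, 4, 5, 8, 10, 20, 40.
Subgroups by order — order 1: 1; order 2: 21; order 4: 11; order 5: 1; order 8: 5; order 10: 5; order 20: 3; order 40: 1.
Total: 1 + 21 + 11 + 1 + 5 + 5 + 3 + 1 = 48.

48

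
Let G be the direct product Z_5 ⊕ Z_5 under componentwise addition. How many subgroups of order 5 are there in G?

6

|G| = 25 and 5 | 25, so subgroups of order 5 are possible by Lagrange.
The subgroups of order 5 are: {(0,0), (0,1), (0,2), (0,3), (0,4)}; {(0,0), (1,0), (2,0), (3,0), (4,0)}; {(0,0), (1,1), (2,2), (3,3), (4,4)}; {(0,0), (1,2), (2,4), (3,1), (4,3)}; … (6 in all).
So G has 6 subgroups of order 5.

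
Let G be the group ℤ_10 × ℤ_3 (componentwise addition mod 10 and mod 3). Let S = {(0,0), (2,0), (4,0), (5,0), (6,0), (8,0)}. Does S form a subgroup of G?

Closure fails: (4,0) + (5,0) = (9,0) ∉ S. So S is not a subgroup.

No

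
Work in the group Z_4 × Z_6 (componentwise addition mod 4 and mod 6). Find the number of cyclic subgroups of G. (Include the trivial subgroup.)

A cyclic subgroup of order d is generated by each of its φ(d) elements of order d, so the cyclic subgroups of order d number (#elements of order d)/φ(d).
Cyclic subgroups by order — order 1: 1; order 2: 3; order 3: 1; order 4: 2; order 6: 3; order 12: 2.
Total: 12.

12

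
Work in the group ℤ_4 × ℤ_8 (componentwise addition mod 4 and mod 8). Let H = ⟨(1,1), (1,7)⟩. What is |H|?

16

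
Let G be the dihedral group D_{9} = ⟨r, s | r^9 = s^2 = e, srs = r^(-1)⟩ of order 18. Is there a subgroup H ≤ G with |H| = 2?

2 | 18. A subgroup of order 2 is {e, r^2s}.

Yes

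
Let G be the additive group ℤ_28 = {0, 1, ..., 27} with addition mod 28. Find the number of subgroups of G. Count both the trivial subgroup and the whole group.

6

Subgroups of the cyclic group ℤ_28 correspond bijectively to divisors of 28.
Divisors of 28: 1, 2, 4, 7, 14, 28.
So ℤ_28 has 6 subgroups.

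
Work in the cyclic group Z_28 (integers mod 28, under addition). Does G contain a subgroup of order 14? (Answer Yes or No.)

14 | 28. A subgroup of order 14 is {0, 2, 4, 6, 8, 10, 12, 14, 16, 18, 20, 22, 24, 26}.

Yes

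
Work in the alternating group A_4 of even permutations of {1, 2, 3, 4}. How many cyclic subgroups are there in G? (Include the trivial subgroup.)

A cyclic subgroup of order d is generated by each of its φ(d) elements of order d, so the cyclic subgroups of order d number (#elements of order d)/φ(d).
Cyclic subgroups by order — order 1: 1; order 2: 3; order 3: 4.
Total: 8.

8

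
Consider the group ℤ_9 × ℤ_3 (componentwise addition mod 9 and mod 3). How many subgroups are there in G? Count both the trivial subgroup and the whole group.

|G| = 27, so by Lagrange every subgroup order divides 27. Divisors: 1, 3, 9, 27.
Subgroups by order — order 1: 1; order 3: 4; order 9: 4; order 27: 1.
Total: 1 + 4 + 4 + 1 = 10.

10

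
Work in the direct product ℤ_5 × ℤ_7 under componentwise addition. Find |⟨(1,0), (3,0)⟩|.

5

|⟨(1,0)⟩| = 5 and |⟨(3,0)⟩| = 5, so |H| is a multiple of lcm(5, 5) = 5 and divides |G| = 35.
Closing under the operation: H = {(0,0), (1,0), (2,0), (3,0), (4,0)}, so |H| = 5.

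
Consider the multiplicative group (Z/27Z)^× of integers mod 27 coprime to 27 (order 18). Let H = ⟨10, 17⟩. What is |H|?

6

|⟨10⟩| = 3 and |⟨17⟩| = 6, so |H| is a multiple of lcm(3, 6) = 6 and divides |G| = 18.
Closing under the operation: H = {1, 8, 10, 17, 19, 26}, so |H| = 6.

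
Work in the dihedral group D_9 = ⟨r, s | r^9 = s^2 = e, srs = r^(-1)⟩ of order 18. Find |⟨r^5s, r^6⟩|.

|⟨r^5s⟩| = 2 and |⟨r^6⟩| = 3, so |H| is a multiple of lcm(2, 3) = 6 and divides |G| = 18.
Closing under the operation: H = {e, r^3, r^6, r^2s, r^5s, r^8s}, so |H| = 6.

6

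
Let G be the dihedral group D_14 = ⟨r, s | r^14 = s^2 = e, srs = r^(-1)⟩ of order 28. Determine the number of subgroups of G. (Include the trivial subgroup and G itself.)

|G| = 28, so by Lagrange every subgroup order divides 28. Divisors: 1, 2, 4, 7, 14, 28.
Subgroups by order — order 1: 1; order 2: 15; order 4: 7; order 7: 1; order 14: 3; order 28: 1.
Total: 1 + 15 + 7 + 1 + 3 + 1 = 28.

28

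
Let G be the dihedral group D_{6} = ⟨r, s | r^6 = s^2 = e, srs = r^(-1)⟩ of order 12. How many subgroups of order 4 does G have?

|G| = 12 and 4 | 12, so subgroups of order 4 are possible by Lagrange.
The subgroups of order 4 are: {e, r^3, r^2s, r^5s}; {e, r^3, s, r^3s}; {e, r^3, rs, r^4s}.
So G has 3 subgroups of order 4.

3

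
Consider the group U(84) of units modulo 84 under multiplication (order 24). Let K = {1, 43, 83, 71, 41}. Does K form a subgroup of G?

No

|K| = 5 does not divide |G| = 24, so by Lagrange K is not a subgroup.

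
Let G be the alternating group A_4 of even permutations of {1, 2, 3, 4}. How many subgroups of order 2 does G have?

3

|G| = 12 and 2 | 12, so subgroups of order 2 are possible by Lagrange.
The subgroups of order 2 are: {e, (1 2)(3 4)}; {e, (1 3)(2 4)}; {e, (1 4)(2 3)}.
So G has 3 subgroups of order 2.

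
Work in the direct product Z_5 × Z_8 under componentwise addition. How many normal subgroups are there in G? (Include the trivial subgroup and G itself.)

G is abelian, so every subgroup is normal.
G has 8 subgroups in total, hence 8 normal subgroups.

8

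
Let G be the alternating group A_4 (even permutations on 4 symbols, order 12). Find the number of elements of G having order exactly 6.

0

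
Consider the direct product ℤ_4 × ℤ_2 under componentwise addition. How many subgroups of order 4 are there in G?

3

|G| = 8 and 4 | 8, so subgroups of order 4 are possible by Lagrange.
The subgroups of order 4 are: {(0,0), (0,1), (2,0), (2,1)}; {(0,0), (1,0), (2,0), (3,0)}; {(0,0), (1,1), (2,0), (3,1)}.
So G has 3 subgroups of order 4.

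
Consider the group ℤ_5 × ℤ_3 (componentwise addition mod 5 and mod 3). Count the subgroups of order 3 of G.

1

|G| = 15 and 3 | 15, so subgroups of order 3 are possible by Lagrange.
The subgroups of order 3 are: {(0,0), (0,1), (0,2)}.
So G has 1 subgroup of order 3.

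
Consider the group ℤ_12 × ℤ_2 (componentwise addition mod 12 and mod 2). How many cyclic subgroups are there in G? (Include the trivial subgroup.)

12

A cyclic subgroup of order d is generated by each of its φ(d) elements of order d, so the cyclic subgroups of order d number (#elements of order d)/φ(d).
Cyclic subgroups by order — order 1: 1; order 2: 3; order 3: 1; order 4: 2; order 6: 3; order 12: 2.
Total: 12.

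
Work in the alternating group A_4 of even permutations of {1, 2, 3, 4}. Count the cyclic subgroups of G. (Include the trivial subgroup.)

Group the elements of G by the cyclic subgroup they generate; each cyclic subgroup of order d accounts for φ(d) elements.
Cyclic subgroups by order — order 1: 1; order 2: 3; order 3: 4.
Total: 8.

8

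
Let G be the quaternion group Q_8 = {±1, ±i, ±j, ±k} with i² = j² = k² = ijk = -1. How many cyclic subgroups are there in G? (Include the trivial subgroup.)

Group the elements of G by the cyclic subgroup they generate; each cyclic subgroup of order d accounts for φ(d) elements.
Cyclic subgroups by order — order 1: 1; order 2: 1; order 4: 3.
Total: 5.

5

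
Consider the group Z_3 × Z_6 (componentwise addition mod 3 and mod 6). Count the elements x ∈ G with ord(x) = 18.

0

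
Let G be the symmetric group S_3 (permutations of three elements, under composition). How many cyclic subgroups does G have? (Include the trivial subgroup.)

5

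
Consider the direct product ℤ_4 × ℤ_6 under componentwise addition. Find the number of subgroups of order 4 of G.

3

|G| = 24 and 4 | 24, so subgroups of order 4 are possible by Lagrange.
The subgroups of order 4 are: {(0,0), (0,3), (2,0), (2,3)}; {(0,0), (1,0), (2,0), (3,0)}; {(0,0), (1,3), (2,0), (3,3)}.
So G has 3 subgroups of order 4.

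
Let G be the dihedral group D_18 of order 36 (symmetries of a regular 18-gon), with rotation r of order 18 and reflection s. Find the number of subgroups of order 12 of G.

3

|G| = 36 and 12 | 36, so subgroups of order 12 are possible by Lagrange.
The subgroups of order 12 are: {e, r^3, r^6, r^9, r^12, r^15, rs, r^4s, r^7s, r^10s, r^13s, r^16s}; {e, r^3, r^6, r^9, r^12, r^15, r^2s, r^5s, r^8s, r^11s, r^14s, r^17s}; {e, r^3, r^6, r^9, r^12, r^15, s, r^3s, r^6s, r^9s, r^12s, r^15s}.
So G has 3 subgroups of order 12.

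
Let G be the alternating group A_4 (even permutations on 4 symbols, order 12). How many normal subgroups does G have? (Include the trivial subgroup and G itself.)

G has 10 subgroups. Checking conjugation-invariance by order — order 1: 1/1 normal; order 2: 0/3 normal; order 3: 0/4 normal; order 4: 1/1 normal; order 12: 1/1 normal.
Total normal subgroups: 3.

3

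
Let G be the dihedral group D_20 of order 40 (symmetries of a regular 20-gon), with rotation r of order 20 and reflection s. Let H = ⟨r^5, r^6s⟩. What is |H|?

|⟨r^5⟩| = 4 and |⟨r^6s⟩| = 2, so |H| is a multiple of lcm(4, 2) = 4 and divides |G| = 40.
Closing under the operation: H = {e, r^5, r^10, r^15, rs, r^6s, r^11s, r^16s}, so |H| = 8.

8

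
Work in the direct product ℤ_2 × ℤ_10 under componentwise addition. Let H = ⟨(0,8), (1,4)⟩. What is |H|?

10

|⟨(0,8)⟩| = 5 and |⟨(1,4)⟩| = 10, so |H| is a multiple of lcm(5, 10) = 10 and divides |G| = 20.
Closing under the operation: H = {(0,0), (0,2), (0,4), (0,6), (0,8), (1,0), (1,2), (1,4), (1,6), (1,8)}, so |H| = 10.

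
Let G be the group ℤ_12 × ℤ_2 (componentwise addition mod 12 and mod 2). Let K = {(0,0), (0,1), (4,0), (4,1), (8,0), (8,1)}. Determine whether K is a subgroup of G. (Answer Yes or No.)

Yes

|K| = 6 divides |G| = 24, consistent with Lagrange.
K contains the identity, every element's inverse is in K, and K is closed under +: it is a subgroup.
In fact K = ⟨(4,1)⟩.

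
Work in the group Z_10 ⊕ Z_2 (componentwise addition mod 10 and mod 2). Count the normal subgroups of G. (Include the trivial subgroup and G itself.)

10

G is abelian, so every subgroup is normal.
G has 10 subgroups in total, hence 10 normal subgroups.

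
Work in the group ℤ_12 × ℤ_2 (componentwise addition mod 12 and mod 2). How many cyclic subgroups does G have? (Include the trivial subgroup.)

12

A cyclic subgroup of order d is generated by each of its φ(d) elements of order d, so the cyclic subgroups of order d number (#elements of order d)/φ(d).
Cyclic subgroups by order — order 1: 1; order 2: 3; order 3: 1; order 4: 2; order 6: 3; order 12: 2.
Total: 12.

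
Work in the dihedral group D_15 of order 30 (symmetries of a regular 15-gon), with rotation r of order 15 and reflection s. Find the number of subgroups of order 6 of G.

|G| = 30 and 6 | 30, so subgroups of order 6 are possible by Lagrange.
The subgroups of order 6 are: {e, r^5, r^10, s, r^5s, r^10s}; {e, r^5, r^10, rs, r^6s, r^11s}; {e, r^5, r^10, r^2s, r^7s, r^12s}; {e, r^5, r^10, r^3s, r^8s, r^13s}; … (5 in all).
So G has 5 subgroups of order 6.

5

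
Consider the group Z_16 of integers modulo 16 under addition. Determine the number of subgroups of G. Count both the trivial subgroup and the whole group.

Subgroups of the cyclic group Z_16 correspond bijectively to divisors of 16.
Divisors of 16: 1, 2, 4, 8, 16.
So Z_16 has 5 subgroups.

5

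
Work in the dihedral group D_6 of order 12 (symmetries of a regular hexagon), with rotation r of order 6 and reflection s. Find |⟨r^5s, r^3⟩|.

4

|⟨r^5s⟩| = 2 and |⟨r^3⟩| = 2, so |H| is a multiple of lcm(2, 2) = 2 and divides |G| = 12.
Closing under the operation: H = {e, r^3, r^2s, r^5s}, so |H| = 4.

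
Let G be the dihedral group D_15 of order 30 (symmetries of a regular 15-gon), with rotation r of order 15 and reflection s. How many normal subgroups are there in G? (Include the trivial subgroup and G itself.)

5

G has 28 subgroups. Checking conjugation-invariance by order — order 1: 1/1 normal; order 2: 0/15 normal; order 3: 1/1 normal; order 5: 1/1 normal; order 6: 0/5 normal; order 10: 0/3 normal; order 15: 1/1 normal; order 30: 1/1 normal.
Total normal subgroups: 5.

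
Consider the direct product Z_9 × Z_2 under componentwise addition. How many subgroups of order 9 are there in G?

|G| = 18 and 9 | 18, so subgroups of order 9 are possible by Lagrange.
The subgroups of order 9 are: {(0,0), (1,0), (2,0), (3,0), (4,0), (5,0), (6,0), (7,0), (8,0)}.
So G has 1 subgroup of order 9.

1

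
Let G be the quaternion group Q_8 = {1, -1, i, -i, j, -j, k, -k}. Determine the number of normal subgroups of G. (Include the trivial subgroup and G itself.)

6

G has 6 subgroups. Checking conjugation-invariance by order — order 1: 1/1 normal; order 2: 1/1 normal; order 4: 3/3 normal; order 8: 1/1 normal.
Total normal subgroups: 6.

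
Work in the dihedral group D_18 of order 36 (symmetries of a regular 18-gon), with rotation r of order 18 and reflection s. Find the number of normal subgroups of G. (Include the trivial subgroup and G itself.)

9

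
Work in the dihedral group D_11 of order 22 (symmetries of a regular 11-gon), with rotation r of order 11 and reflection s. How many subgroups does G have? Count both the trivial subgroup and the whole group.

|G| = 22, so by Lagrange every subgroup order divides 22. Divisors: 1, 2, 11, 22.
Subgroups by order — order 1: 1; order 2: 11; order 11: 1; order 22: 1.
Total: 1 + 11 + 1 + 1 = 14.

14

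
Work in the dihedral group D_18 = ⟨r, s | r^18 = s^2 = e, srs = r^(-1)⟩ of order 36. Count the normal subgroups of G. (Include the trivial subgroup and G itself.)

9

G has 45 subgroups. Checking conjugation-invariance by order — order 1: 1/1 normal; order 2: 1/19 normal; order 3: 1/1 normal; order 4: 0/9 normal; order 6: 1/7 normal; order 9: 1/1 normal; order 12: 0/3 normal; order 18: 3/3 normal; order 36: 1/1 normal.
Total normal subgroups: 9.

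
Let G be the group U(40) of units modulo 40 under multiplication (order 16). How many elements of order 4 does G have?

8

The elements of order 4 are: 3, 7, 13, 17, 23, 27, 33, 37.
That's 8.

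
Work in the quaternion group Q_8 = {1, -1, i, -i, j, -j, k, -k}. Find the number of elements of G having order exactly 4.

6

The elements of order 4 are: i, -i, j, -j, k, -k.
That's 6.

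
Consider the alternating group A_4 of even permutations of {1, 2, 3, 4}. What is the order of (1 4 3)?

3

Computing powers of (1 4 3): the smallest k with ((1 4 3))^k = e is k = 3.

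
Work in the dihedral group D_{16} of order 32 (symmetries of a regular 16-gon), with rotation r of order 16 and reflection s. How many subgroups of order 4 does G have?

9

|G| = 32 and 4 | 32, so subgroups of order 4 are possible by Lagrange.
The subgroups of order 4 are: {e, r^8, r^2s, r^10s}; {e, r^8, r^3s, r^11s}; {e, r^4, r^8, r^12}; {e, r^8, r^4s, r^12s}; … (9 in all).
So G has 9 subgroups of order 4.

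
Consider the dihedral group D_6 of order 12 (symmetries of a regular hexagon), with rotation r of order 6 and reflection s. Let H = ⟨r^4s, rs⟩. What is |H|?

4

|⟨r^4s⟩| = 2 and |⟨rs⟩| = 2, so |H| is a multiple of lcm(2, 2) = 2 and divides |G| = 12.
Closing under the operation: H = {e, r^3, rs, r^4s}, so |H| = 4.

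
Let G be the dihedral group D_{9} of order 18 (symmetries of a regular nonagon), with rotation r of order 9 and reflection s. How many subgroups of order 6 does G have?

|G| = 18 and 6 | 18, so subgroups of order 6 are possible by Lagrange.
The subgroups of order 6 are: {e, r^3, r^6, r^2s, r^5s, r^8s}; {e, r^3, r^6, s, r^3s, r^6s}; {e, r^3, r^6, rs, r^4s, r^7s}.
So G has 3 subgroups of order 6.

3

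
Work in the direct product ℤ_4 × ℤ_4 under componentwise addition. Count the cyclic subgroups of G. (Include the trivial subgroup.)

A cyclic subgroup of order d is generated by each of its φ(d) elements of order d, so the cyclic subgroups of order d number (#elements of order d)/φ(d).
Cyclic subgroups by order — order 1: 1; order 2: 3; order 4: 6.
Total: 10.

10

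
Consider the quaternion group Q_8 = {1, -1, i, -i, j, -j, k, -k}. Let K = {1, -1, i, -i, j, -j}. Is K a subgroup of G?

|K| = 6 does not divide |G| = 8, so by Lagrange K is not a subgroup.

No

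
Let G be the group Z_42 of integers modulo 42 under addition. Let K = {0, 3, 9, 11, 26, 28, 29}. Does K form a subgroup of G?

No

3 ∈ K but its inverse 39 ∉ K, so K is not a subgroup.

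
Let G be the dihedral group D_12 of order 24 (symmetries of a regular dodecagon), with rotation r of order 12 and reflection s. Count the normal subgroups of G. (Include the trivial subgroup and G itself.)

9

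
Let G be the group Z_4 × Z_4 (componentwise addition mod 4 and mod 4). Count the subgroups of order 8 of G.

3

|G| = 16 and 8 | 16, so subgroups of order 8 are possible by Lagrange.
The subgroups of order 8 are: {(0,0), (0,1), (0,2), (0,3), (2,0), (2,1), (2,2), (2,3)}; {(0,0), (0,2), (1,0), (1,2), (2,0), (2,2), (3,0), (3,2)}; {(0,0), (0,2), (1,1), (1,3), (2,0), (2,2), (3,1), (3,3)}.
So G has 3 subgroups of order 8.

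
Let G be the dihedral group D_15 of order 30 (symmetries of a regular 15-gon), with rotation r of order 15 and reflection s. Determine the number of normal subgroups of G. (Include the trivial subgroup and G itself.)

5

G has 28 subgroups. Checking conjugation-invariance by order — order 1: 1/1 normal; order 2: 0/15 normal; order 3: 1/1 normal; order 5: 1/1 normal; order 6: 0/5 normal; order 10: 0/3 normal; order 15: 1/1 normal; order 30: 1/1 normal.
Total normal subgroups: 5.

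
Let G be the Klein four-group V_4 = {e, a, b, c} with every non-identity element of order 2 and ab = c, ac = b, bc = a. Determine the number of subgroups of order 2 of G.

|G| = 4 and 2 | 4, so subgroups of order 2 are possible by Lagrange.
The subgroups of order 2 are: {e, a}; {e, b}; {e, c}.
So G has 3 subgroups of order 2.

3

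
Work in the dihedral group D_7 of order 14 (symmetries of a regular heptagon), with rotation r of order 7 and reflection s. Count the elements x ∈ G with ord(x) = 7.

The elements of order 7 are: r, r^2, r^3, r^4, r^5, r^6.
That's 6.

6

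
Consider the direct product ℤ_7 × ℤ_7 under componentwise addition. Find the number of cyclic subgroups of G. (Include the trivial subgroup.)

9

Each element a generates a cyclic subgroup ⟨a⟩; distinct elements may generate the same one (a cyclic group of order d has φ(d) generators).
Cyclic subgroups by order — order 1: 1; order 7: 8.
Total: 9.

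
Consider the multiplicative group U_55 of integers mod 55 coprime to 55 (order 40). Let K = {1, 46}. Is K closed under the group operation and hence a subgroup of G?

No

46 ∈ K but its inverse 6 ∉ K, so K is not a subgroup.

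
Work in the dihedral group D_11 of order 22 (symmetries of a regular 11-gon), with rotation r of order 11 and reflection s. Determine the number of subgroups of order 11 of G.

1

|G| = 22 and 11 | 22, so subgroups of order 11 are possible by Lagrange.
The subgroups of order 11 are: {e, r, r^2, r^3, r^4, r^5, r^6, r^7, r^8, r^9, r^10}.
So G has 1 subgroup of order 11.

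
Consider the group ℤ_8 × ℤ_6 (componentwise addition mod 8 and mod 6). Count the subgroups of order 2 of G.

3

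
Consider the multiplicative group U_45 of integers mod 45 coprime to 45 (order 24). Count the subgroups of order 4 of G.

3

|G| = 24 and 4 | 24, so subgroups of order 4 are possible by Lagrange.
The subgroups of order 4 are: {1, 8, 17, 19}; {1, 19, 26, 44}; {1, 19, 28, 37}.
So G has 3 subgroups of order 4.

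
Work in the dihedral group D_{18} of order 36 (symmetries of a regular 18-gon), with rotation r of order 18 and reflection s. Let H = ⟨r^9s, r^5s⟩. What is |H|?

|⟨r^9s⟩| = 2 and |⟨r^5s⟩| = 2, so |H| is a multiple of lcm(2, 2) = 2 and divides |G| = 36.
Closing under the operation: H = {e, r^2, r^4, r^6, r^8, r^10, r^12, r^14, r^16, rs, r^3s, r^5s, r^7s, r^9s, r^11s, r^13s, r^15s, r^17s}, so |H| = 18.

18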